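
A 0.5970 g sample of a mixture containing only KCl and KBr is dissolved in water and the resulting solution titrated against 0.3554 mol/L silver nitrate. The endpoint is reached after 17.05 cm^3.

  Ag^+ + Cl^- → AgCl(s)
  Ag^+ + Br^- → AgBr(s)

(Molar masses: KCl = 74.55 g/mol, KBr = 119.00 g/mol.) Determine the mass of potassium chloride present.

0.2081 g

n(AgNO3) = 0.01705 × 0.3554 = 6.060 × 10^-3 mol
Let x = n(KCl), y = n(KBr).
Titrant: 1x + 1y = 6.060 × 10^-3;  mass: 74.55x + 119.00y = 0.5970
Solving, x = 2.792 × 10^-3 mol, y = 3.268 × 10^-3 mol
mass of KCl = 2.792 × 10^-3 × 74.55 = 0.2081 g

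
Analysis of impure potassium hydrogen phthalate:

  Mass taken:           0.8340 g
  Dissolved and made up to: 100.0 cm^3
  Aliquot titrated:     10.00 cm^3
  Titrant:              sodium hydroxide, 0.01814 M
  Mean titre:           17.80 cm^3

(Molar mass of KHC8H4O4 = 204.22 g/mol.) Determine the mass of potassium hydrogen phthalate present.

KHC8H4O4 + NaOH → KNaC8H4O4 + H2O
n(NaOH) per titration = 0.01780 × 0.01814 = 3.229 × 10^-4 mol
n(KHC8H4O4) in each aliquot = 3.229 × 10^-4 mol (1:1 ratio)
n(KHC8H4O4) in the whole flask = 3.229 × 10^-4 × 100.0/10.00 = 3.229 × 10^-3 mol
mass of KHC8H4O4 = 3.229 × 10^-3 × 204.22 = 0.6594 g

0.6594 g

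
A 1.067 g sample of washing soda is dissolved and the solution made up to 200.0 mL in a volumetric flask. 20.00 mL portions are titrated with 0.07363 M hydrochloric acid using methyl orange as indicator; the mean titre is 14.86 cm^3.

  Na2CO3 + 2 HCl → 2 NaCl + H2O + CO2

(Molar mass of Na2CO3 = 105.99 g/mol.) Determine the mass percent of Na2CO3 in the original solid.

n(HCl) per titration = 0.01486 × 0.07363 = 1.094 × 10^-3 mol
From the 1:2 ratio, n(Na2CO3) in each aliquot = 1/2 × 1.094 × 10^-3 = 5.471 × 10^-4 mol
n(Na2CO3) in the whole flask = 5.471 × 10^-4 × 200.0/20.00 = 5.471 × 10^-3 mol
mass of Na2CO3 = 5.471 × 10^-3 × 105.99 = 0.5798 g
% Na2CO3 = 0.5798 / 1.067 × 100 = 54.34 %

54.34 %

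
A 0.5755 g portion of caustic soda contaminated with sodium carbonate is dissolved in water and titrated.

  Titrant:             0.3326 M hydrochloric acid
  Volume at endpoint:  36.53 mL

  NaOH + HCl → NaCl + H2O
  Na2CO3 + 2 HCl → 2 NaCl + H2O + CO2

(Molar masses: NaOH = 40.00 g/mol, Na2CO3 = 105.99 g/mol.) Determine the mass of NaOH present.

0.2105 g

n(HCl) = 0.03653 × 0.3326 = 0.01215 mol
Let x = n(NaOH), y = n(Na2CO3).
Titrant: 1x + 2y = 0.01215;  mass: 40.00x + 105.99y = 0.5755
Solving, x = 5.262 × 10^-3 mol, y = 3.444 × 10^-3 mol
mass of NaOH = 5.262 × 10^-3 × 40.00 = 0.2105 g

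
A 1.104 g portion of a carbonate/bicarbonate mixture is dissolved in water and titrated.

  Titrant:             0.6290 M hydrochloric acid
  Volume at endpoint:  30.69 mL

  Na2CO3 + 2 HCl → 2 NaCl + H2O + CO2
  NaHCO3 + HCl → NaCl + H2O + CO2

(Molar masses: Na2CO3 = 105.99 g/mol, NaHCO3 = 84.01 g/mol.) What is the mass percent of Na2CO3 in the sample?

80.13 %

n(HCl) = 0.03069 × 0.6290 = 0.01930 mol
Let x = n(Na2CO3), y = n(NaHCO3).
Titrant: 2x + 1y = 0.01930;  mass: 105.99x + 84.01y = 1.104
Solving, x = 8.346 × 10^-3 mol, y = 2.611 × 10^-3 mol
mass of Na2CO3 = 8.346 × 10^-3 × 105.99 = 0.8846 g
% Na2CO3 = 0.8846 / 1.104 × 100 = 80.13 %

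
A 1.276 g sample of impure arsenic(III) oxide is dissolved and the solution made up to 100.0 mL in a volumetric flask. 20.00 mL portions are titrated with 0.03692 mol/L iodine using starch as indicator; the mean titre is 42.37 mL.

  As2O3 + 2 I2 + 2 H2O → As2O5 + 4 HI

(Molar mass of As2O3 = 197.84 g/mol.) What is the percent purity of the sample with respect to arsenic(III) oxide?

n(I2) per titration = 0.04237 × 0.03692 = 1.564 × 10^-3 mol
From the 1:2 ratio, n(As2O3) in each aliquot = 1/2 × 1.564 × 10^-3 = 7.822 × 10^-4 mol
n(As2O3) in the whole flask = 7.822 × 10^-4 × 100.0/20.00 = 3.911 × 10^-3 mol
mass of As2O3 = 3.911 × 10^-3 × 197.84 = 0.7737 g
% As2O3 = 0.7737 / 1.276 × 100 = 60.64 %

60.64 %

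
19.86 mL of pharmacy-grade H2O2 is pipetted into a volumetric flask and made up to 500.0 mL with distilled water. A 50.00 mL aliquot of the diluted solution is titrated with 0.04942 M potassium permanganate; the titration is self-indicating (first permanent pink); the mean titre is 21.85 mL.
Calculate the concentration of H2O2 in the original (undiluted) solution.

1.359 M

2 MnO4^- + 5 H2O2 + 6 H^+ → 2 Mn^2+ + 5 O2 + 8 H2O
n(KMnO4) = 0.02185 × 0.04942 = 1.080 × 10^-3 mol
From the 5:2 ratio, n(H2O2) in the aliquot = 5/2 × 1.080 × 10^-3 = 2.700 × 10^-3 mol
[H2O2]_dilute = 2.700 × 10^-3 / 0.05000 = 0.05399 mol/L
Dilution factor = 500.0 / 19.86 = 25.18
[H2O2]_stock = 0.05399 × 25.18 = 1.359 mol/L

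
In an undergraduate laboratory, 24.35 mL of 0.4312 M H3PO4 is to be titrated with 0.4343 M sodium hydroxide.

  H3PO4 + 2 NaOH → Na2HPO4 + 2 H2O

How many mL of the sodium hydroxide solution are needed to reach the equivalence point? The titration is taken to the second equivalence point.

n(H3PO4) = 0.02435 L × 0.4312 mol/L = 0.01050 mol
From the 2:1 stoichiometry, n(NaOH) = 2/1 × 0.01050 = 0.02100 mol
V(NaOH) = 0.02100 mol / 0.4343 mol/L = 0.04835 L = 48.35 mL

48.35 mL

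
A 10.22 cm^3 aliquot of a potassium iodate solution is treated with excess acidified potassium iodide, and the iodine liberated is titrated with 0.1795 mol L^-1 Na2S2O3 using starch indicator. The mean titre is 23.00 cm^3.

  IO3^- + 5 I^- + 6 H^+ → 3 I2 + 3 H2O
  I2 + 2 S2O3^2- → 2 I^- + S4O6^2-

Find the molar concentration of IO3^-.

n(S2O3^2-) = 0.02300 × 0.1795 = 4.128 × 10^-3 mol
n(I2) = n(S2O3^2-)/2 = 2.064 × 10^-3 mol
From the 1:3 ratio, n(IO3^-) in the aliquot = 1/3 × 2.064 × 10^-3 = 6.881 × 10^-4 mol
[IO3^-] = 6.881 × 10^-4 / 0.01022 = 0.06733 mol/L

0.06733 mol/L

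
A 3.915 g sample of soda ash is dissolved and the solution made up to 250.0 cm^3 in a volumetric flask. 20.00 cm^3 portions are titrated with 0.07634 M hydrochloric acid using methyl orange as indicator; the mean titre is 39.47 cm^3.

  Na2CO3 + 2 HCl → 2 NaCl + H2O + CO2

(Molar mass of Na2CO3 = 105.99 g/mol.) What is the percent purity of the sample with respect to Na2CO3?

n(HCl) per titration = 0.03947 × 0.07634 = 3.013 × 10^-3 mol
From the 1:2 ratio, n(Na2CO3) in each aliquot = 1/2 × 3.013 × 10^-3 = 1.507 × 10^-3 mol
n(Na2CO3) in the whole flask = 1.507 × 10^-3 × 250.0/20.00 = 0.01883 mol
mass of Na2CO3 = 0.01883 × 105.99 = 1.996 g
% Na2CO3 = 1.996 / 3.915 × 100 = 50.98 %

50.98 %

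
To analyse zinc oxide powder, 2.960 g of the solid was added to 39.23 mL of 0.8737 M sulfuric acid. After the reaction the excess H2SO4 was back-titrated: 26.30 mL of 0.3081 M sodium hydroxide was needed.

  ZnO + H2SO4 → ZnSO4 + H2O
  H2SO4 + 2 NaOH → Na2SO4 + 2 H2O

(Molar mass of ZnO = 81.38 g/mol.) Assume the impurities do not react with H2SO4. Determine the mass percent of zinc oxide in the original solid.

n(H2SO4) added = 0.03923 × 0.8737 = 0.03428 mol
n(NaOH) used in back-titration = 0.02630 × 0.3081 = 8.103 × 10^-3 mol
From the 1:2 ratio, n(H2SO4) left over = 1/2 × 8.103 × 10^-3 = 4.052 × 10^-3 mol
n(H2SO4) consumed by analyte = 0.03428 − 4.052 × 10^-3 = 0.03022 mol
n(ZnO) = 0.03022 mol (1:1 ratio)
mass of ZnO = 0.03022 × 81.38 = 2.460 g
% ZnO = 2.460 / 2.960 × 100 = 83.09 %

83.09 %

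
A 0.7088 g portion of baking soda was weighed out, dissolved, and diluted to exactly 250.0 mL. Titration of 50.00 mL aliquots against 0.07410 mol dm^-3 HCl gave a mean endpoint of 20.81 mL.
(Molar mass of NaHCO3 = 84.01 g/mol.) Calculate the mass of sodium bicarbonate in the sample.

0.6477 g

NaHCO3 + HCl → NaCl + H2O + CO2
n(HCl) per titration = 0.02081 × 0.07410 = 1.542 × 10^-3 mol
n(NaHCO3) in each aliquot = 1.542 × 10^-3 mol (1:1 ratio)
n(NaHCO3) in the whole flask = 1.542 × 10^-3 × 250.0/50.00 = 7.710 × 10^-3 mol
mass of NaHCO3 = 7.710 × 10^-3 × 84.01 = 0.6477 g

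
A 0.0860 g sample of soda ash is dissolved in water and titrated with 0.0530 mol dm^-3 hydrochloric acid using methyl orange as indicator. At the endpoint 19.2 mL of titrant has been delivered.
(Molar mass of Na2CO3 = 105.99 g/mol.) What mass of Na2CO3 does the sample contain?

0.0539 g

Na2CO3 + 2 HCl → 2 NaCl + H2O + CO2
n(HCl) = 0.0192 L × 0.0530 mol/L = 1.02 × 10^-3 mol
From the 1:2 ratio, n(Na2CO3) = 1/2 × 1.02 × 10^-3 = 5.09 × 10^-4 mol
mass of Na2CO3 = 5.09 × 10^-4 × 105.99 g/mol = 0.0539 g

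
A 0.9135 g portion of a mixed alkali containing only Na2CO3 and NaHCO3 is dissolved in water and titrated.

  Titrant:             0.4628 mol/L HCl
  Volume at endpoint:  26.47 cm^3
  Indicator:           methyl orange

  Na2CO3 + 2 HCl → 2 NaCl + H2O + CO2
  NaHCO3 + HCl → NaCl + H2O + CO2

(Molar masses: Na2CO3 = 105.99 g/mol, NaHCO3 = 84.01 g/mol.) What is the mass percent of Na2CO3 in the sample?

21.63 %

n(HCl) = 0.02647 × 0.4628 = 0.01225 mol
Let x = n(Na2CO3), y = n(NaHCO3).
Titrant: 2x + 1y = 0.01225;  mass: 105.99x + 84.01y = 0.9135
Solving, x = 1.864 × 10^-3 mol, y = 8.522 × 10^-3 mol
mass of Na2CO3 = 1.864 × 10^-3 × 105.99 = 0.1976 g
% Na2CO3 = 0.1976 / 0.9135 × 100 = 21.63 %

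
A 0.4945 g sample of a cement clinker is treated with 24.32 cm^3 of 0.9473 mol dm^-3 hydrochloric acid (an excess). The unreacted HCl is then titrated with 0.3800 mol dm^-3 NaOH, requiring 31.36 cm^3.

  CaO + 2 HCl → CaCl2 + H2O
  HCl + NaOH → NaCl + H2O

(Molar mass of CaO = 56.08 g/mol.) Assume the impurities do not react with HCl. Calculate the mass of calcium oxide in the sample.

0.3118 g

n(HCl) added = 0.02432 × 0.9473 = 0.02304 mol
n(NaOH) used in back-titration = 0.03136 × 0.3800 = 0.01192 mol
n(HCl) left over = 0.01192 mol (1:1 ratio)
n(HCl) consumed by analyte = 0.02304 − 0.01192 = 0.01112 mol
From the 1:2 ratio, n(CaO) = 1/2 × 0.01112 = 5.561 × 10^-3 mol
mass of CaO = 5.561 × 10^-3 × 56.08 = 0.3118 g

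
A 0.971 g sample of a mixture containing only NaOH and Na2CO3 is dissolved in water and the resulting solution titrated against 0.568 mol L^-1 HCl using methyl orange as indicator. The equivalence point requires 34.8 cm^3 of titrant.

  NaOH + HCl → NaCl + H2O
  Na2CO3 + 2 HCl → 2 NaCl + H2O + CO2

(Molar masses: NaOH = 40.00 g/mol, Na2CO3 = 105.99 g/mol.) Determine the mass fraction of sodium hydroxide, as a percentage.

24.3 %

n(HCl) = 0.0348 × 0.568 = 0.0198 mol
Let x = n(NaOH), y = n(Na2CO3).
Titrant: 1x + 2y = 0.0198;  mass: 40.00x + 105.99y = 0.971
Solving, x = 5.89 × 10^-3 mol, y = 6.94 × 10^-3 mol
mass of NaOH = 5.89 × 10^-3 × 40.00 = 0.236 g
% NaOH = 0.236 / 0.971 × 100 = 24.3 %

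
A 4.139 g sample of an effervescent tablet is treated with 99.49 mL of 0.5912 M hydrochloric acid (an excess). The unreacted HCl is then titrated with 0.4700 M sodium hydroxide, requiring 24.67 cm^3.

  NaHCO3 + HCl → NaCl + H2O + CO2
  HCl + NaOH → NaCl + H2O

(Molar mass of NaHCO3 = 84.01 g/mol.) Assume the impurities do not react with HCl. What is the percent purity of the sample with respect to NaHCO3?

95.85 %

n(HCl) added = 0.09949 × 0.5912 = 0.05882 mol
n(NaOH) used in back-titration = 0.02467 × 0.4700 = 0.01159 mol
n(HCl) left over = 0.01159 mol (1:1 ratio)
n(HCl) consumed by analyte = 0.05882 − 0.01159 = 0.04722 mol
n(NaHCO3) = 0.04722 mol (1:1 ratio)
mass of NaHCO3 = 0.04722 × 84.01 = 3.967 g
% NaHCO3 = 3.967 / 4.139 × 100 = 95.85 %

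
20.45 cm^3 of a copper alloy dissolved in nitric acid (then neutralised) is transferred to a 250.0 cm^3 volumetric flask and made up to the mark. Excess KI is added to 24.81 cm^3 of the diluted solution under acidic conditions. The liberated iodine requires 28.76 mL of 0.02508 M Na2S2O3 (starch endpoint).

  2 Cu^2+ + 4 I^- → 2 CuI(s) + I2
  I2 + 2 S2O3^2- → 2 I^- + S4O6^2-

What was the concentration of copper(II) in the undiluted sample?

n(S2O3^2-) = 0.02876 × 0.02508 = 7.213 × 10^-4 mol
n(I2) = n(S2O3^2-)/2 = 3.607 × 10^-4 mol
From the 2:1 ratio, n(Cu2+) in the aliquot = 2/1 × 3.607 × 10^-4 = 7.213 × 10^-4 mol
[Cu2+]_dilute = 7.213 × 10^-4 / 0.02481 = 0.02907 mol/L
[Cu2+]_original = 0.02907 × 250.0/20.45 = 0.3554 mol/L

0.3554 M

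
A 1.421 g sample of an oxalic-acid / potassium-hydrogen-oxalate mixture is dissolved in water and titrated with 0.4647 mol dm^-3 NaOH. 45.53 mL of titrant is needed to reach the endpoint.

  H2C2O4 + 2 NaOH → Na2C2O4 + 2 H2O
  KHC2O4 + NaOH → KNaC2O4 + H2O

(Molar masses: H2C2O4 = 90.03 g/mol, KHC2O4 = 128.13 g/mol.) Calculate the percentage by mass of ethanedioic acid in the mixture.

49.16 %

n(NaOH) = 0.04553 × 0.4647 = 0.02116 mol
Let x = n(H2C2O4), y = n(KHC2O4).
Titrant: 2x + 1y = 0.02116;  mass: 90.03x + 128.13y = 1.421
Solving, x = 7.760 × 10^-3 mol, y = 5.638 × 10^-3 mol
mass of H2C2O4 = 7.760 × 10^-3 × 90.03 = 0.6986 g
% H2C2O4 = 0.6986 / 1.421 × 100 = 49.16 %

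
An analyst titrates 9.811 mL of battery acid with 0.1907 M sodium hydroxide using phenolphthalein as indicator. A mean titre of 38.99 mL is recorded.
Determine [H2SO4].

H2SO4 + 2 NaOH → Na2SO4 + 2 H2O
n(NaOH) = 0.03899 L × 0.1907 mol/L = 7.435 × 10^-3 mol
From the 1:2 mole ratio, n(H2SO4) = 1/2 × 7.435 × 10^-3 = 3.718 × 10^-3 mol
[H2SO4] = 3.718 × 10^-3 mol / 0.009811 L = 0.3789 mol/L

0.3789 M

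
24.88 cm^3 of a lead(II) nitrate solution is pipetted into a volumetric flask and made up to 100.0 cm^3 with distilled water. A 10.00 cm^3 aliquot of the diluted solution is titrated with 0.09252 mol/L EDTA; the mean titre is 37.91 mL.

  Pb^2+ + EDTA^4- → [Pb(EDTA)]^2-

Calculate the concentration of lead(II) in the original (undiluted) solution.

n(EDTA) = 0.03791 × 0.09252 = 3.507 × 10^-3 mol
n(Pb2+) in the aliquot = 3.507 × 10^-3 mol (1:1 ratio)
[Pb2+]_dilute = 3.507 × 10^-3 / 0.01000 = 0.3507 mol/L
Dilution factor = 100.0 / 24.88 = 4.019
[Pb2+]_stock = 0.3507 × 4.019 = 1.410 mol/L

1.410 mol/L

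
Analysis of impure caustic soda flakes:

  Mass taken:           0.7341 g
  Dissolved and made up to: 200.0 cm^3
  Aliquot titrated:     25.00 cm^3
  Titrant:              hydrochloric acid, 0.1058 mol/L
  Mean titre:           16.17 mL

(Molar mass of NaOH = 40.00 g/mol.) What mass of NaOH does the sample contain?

NaOH + HCl → NaCl + H2O
n(HCl) per titration = 0.01617 × 0.1058 = 1.711 × 10^-3 mol
n(NaOH) in each aliquot = 1.711 × 10^-3 mol (1:1 ratio)
n(NaOH) in the whole flask = 1.711 × 10^-3 × 200.0/25.00 = 0.01369 mol
mass of NaOH = 0.01369 × 40.00 = 0.5475 g

0.5475 g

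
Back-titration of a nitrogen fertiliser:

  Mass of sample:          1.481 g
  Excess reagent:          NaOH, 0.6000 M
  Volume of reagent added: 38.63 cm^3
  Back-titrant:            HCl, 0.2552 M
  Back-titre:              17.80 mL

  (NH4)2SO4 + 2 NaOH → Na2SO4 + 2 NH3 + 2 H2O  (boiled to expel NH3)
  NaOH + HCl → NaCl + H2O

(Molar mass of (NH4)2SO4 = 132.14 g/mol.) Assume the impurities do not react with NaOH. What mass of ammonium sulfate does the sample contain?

n(NaOH) added = 0.03863 × 0.6000 = 0.02318 mol
n(HCl) used in back-titration = 0.01780 × 0.2552 = 4.543 × 10^-3 mol
n(NaOH) left over = 4.543 × 10^-3 mol (1:1 ratio)
n(NaOH) consumed by analyte = 0.02318 − 4.543 × 10^-3 = 0.01864 mol
From the 1:2 ratio, n((NH4)2SO4) = 1/2 × 0.01864 = 9.318 × 10^-3 mol
mass of (NH4)2SO4 = 9.318 × 10^-3 × 132.14 = 1.231 g

1.231 g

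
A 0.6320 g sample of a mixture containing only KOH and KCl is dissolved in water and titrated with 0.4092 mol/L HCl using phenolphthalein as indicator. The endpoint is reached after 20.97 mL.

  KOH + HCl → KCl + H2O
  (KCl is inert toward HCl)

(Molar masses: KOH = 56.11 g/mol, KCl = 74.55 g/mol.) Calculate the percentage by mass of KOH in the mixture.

76.18 %

n(HCl) = 0.02097 × 0.4092 = 8.581 × 10^-3 mol
Let x = n(KOH), y = n(KCl).
Titrant: 1x = 8.581 × 10^-3;  mass: 56.11x + 74.55y = 0.6320
Solving, x = 8.581 × 10^-3 mol, y = 2.019 × 10^-3 mol
mass of KOH = 8.581 × 10^-3 × 56.11 = 0.4815 g
% KOH = 0.4815 / 0.6320 × 100 = 76.18 %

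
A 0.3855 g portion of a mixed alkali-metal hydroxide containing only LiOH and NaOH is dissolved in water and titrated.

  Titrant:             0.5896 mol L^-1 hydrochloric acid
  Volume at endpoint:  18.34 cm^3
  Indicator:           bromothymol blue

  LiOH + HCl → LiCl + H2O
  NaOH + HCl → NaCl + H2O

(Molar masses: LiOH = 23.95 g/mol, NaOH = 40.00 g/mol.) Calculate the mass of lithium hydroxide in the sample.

0.07018 g

n(HCl) = 0.01834 × 0.5896 = 0.01081 mol
Let x = n(LiOH), y = n(NaOH).
Titrant: 1x + 1y = 0.01081;  mass: 23.95x + 40.00y = 0.3855
Solving, x = 2.930 × 10^-3 mol, y = 7.883 × 10^-3 mol
mass of LiOH = 2.930 × 10^-3 × 23.95 = 0.07018 g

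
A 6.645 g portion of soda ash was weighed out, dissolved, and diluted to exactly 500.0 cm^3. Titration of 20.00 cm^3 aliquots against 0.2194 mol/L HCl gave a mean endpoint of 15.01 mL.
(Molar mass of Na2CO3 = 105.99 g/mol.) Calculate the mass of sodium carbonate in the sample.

Na2CO3 + 2 HCl → 2 NaCl + H2O + CO2
n(HCl) per titration = 0.01501 × 0.2194 = 3.293 × 10^-3 mol
From the 1:2 ratio, n(Na2CO3) in each aliquot = 1/2 × 3.293 × 10^-3 = 1.647 × 10^-3 mol
n(Na2CO3) in the whole flask = 1.647 × 10^-3 × 500.0/20.00 = 0.04116 mol
mass of Na2CO3 = 0.04116 × 105.99 = 4.363 g

4.363 g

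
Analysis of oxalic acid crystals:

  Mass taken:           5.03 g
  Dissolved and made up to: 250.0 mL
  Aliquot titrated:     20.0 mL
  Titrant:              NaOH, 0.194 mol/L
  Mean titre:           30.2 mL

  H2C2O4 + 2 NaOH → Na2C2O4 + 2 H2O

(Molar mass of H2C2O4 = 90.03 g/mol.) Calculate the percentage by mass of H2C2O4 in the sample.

65.5 %

n(NaOH) per titration = 0.0302 × 0.194 = 5.86 × 10^-3 mol
From the 1:2 ratio, n(H2C2O4) in each aliquot = 1/2 × 5.86 × 10^-3 = 2.93 × 10^-3 mol
n(H2C2O4) in the whole flask = 2.93 × 10^-3 × 250.0/20.0 = 0.0366 mol
mass of H2C2O4 = 0.0366 × 90.03 = 3.30 g
% H2C2O4 = 3.30 / 5.03 × 100 = 65.5 %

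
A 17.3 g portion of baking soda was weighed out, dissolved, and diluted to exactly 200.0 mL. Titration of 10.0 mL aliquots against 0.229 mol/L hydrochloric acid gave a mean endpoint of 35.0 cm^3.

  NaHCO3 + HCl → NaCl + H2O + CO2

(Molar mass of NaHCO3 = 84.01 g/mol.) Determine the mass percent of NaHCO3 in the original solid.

77.8 %

n(HCl) per titration = 0.0350 × 0.229 = 8.02 × 10^-3 mol
n(NaHCO3) in each aliquot = 8.02 × 10^-3 mol (1:1 ratio)
n(NaHCO3) in the whole flask = 8.02 × 10^-3 × 200.0/10.0 = 0.160 mol
mass of NaHCO3 = 0.160 × 84.01 = 13.5 g
% NaHCO3 = 13.5 / 17.3 × 100 = 77.8 %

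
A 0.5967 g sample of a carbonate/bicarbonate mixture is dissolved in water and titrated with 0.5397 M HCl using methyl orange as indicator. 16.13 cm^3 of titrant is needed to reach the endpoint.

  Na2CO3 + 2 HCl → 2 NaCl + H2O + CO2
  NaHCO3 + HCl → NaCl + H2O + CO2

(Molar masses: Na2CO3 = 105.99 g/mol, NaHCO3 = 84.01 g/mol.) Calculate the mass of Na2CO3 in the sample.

0.2301 g

n(HCl) = 0.01613 × 0.5397 = 8.705 × 10^-3 mol
Let x = n(Na2CO3), y = n(NaHCO3).
Titrant: 2x + 1y = 8.705 × 10^-3;  mass: 105.99x + 84.01y = 0.5967
Solving, x = 2.171 × 10^-3 mol, y = 4.364 × 10^-3 mol
mass of Na2CO3 = 2.171 × 10^-3 × 105.99 = 0.2301 g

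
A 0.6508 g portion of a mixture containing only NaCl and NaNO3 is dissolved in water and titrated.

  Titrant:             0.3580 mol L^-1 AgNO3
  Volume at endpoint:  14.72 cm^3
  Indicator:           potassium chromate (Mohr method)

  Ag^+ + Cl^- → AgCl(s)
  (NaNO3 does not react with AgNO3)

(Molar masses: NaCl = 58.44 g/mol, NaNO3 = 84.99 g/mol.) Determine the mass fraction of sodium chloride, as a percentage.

n(AgNO3) = 0.01472 × 0.3580 = 5.270 × 10^-3 mol
Let x = n(NaCl), y = n(NaNO3).
Titrant: 1x = 5.270 × 10^-3;  mass: 58.44x + 84.99y = 0.6508
Solving, x = 5.270 × 10^-3 mol, y = 4.034 × 10^-3 mol
mass of NaCl = 5.270 × 10^-3 × 58.44 = 0.3080 g
% NaCl = 0.3080 / 0.6508 × 100 = 47.32 %

47.32 %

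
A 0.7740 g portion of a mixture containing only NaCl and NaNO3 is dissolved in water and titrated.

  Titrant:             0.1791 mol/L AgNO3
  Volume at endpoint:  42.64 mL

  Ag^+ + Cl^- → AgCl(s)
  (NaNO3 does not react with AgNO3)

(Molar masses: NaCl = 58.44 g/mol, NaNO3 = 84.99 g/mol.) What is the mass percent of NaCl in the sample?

n(AgNO3) = 0.04264 × 0.1791 = 7.637 × 10^-3 mol
Let x = n(NaCl), y = n(NaNO3).
Titrant: 1x = 7.637 × 10^-3;  mass: 58.44x + 84.99y = 0.7740
Solving, x = 7.637 × 10^-3 mol, y = 3.856 × 10^-3 mol
mass of NaCl = 7.637 × 10^-3 × 58.44 = 0.4463 g
% NaCl = 0.4463 / 0.7740 × 100 = 57.66 %

57.66 %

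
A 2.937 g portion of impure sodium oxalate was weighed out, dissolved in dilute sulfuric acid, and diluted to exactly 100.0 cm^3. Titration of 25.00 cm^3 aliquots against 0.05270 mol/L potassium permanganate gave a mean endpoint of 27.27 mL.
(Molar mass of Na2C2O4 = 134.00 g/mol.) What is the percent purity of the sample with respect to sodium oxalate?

65.57 %

2 MnO4^- + 5 C2O4^2- + 16 H^+ → 2 Mn^2+ + 10 CO2 + 8 H2O
n(KMnO4) per titration = 0.02727 × 0.05270 = 1.437 × 10^-3 mol
From the 5:2 ratio, n(Na2C2O4) in each aliquot = 5/2 × 1.437 × 10^-3 = 3.593 × 10^-3 mol
n(Na2C2O4) in the whole flask = 3.593 × 10^-3 × 100.0/25.00 = 0.01437 mol
mass of Na2C2O4 = 0.01437 × 134.00 = 1.926 g
% Na2C2O4 = 1.926 / 2.937 × 100 = 65.57 %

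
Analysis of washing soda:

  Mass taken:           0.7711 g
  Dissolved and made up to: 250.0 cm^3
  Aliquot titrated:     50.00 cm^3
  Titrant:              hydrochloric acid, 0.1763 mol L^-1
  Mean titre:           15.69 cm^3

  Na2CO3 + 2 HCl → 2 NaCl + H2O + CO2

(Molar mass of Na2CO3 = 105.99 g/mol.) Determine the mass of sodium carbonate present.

n(HCl) per titration = 0.01569 × 0.1763 = 2.766 × 10^-3 mol
From the 1:2 ratio, n(Na2CO3) in each aliquot = 1/2 × 2.766 × 10^-3 = 1.383 × 10^-3 mol
n(Na2CO3) in the whole flask = 1.383 × 10^-3 × 250.0/50.00 = 6.915 × 10^-3 mol
mass of Na2CO3 = 6.915 × 10^-3 × 105.99 = 0.7330 g

0.7330 g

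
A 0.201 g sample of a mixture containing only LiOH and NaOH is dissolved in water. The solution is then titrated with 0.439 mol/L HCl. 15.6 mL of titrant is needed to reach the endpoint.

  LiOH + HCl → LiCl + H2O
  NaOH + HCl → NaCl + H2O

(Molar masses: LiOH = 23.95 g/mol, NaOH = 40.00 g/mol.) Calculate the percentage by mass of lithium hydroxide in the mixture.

54.1 %

n(HCl) = 0.0156 × 0.439 = 6.85 × 10^-3 mol
Let x = n(LiOH), y = n(NaOH).
Titrant: 1x + 1y = 6.85 × 10^-3;  mass: 23.95x + 40.00y = 0.201
Solving, x = 4.54 × 10^-3 mol, y = 2.30 × 10^-3 mol
mass of LiOH = 4.54 × 10^-3 × 23.95 = 0.109 g
% LiOH = 0.109 / 0.201 × 100 = 54.1 %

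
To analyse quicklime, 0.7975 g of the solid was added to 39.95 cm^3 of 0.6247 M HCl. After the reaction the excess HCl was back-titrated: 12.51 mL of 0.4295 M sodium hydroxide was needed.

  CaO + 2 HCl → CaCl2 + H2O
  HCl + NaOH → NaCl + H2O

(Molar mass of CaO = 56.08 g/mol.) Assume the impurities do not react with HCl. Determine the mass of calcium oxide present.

n(HCl) added = 0.03995 × 0.6247 = 0.02496 mol
n(NaOH) used in back-titration = 0.01251 × 0.4295 = 5.373 × 10^-3 mol
n(HCl) left over = 5.373 × 10^-3 mol (1:1 ratio)
n(HCl) consumed by analyte = 0.02496 − 5.373 × 10^-3 = 0.01958 mol
From the 1:2 ratio, n(CaO) = 1/2 × 0.01958 = 9.792 × 10^-3 mol
mass of CaO = 9.792 × 10^-3 × 56.08 = 0.5491 g

0.5491 g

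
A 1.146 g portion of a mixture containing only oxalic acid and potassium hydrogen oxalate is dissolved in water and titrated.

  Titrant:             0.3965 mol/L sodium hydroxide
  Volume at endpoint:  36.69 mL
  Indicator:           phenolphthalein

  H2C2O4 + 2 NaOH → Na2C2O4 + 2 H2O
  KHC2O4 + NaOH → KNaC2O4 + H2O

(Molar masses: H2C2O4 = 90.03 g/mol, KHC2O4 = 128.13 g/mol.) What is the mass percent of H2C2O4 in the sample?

33.93 %

n(NaOH) = 0.03669 × 0.3965 = 0.01455 mol
Let x = n(H2C2O4), y = n(KHC2O4).
Titrant: 2x + 1y = 0.01455;  mass: 90.03x + 128.13y = 1.146
Solving, x = 4.319 × 10^-3 mol, y = 5.909 × 10^-3 mol
mass of H2C2O4 = 4.319 × 10^-3 × 90.03 = 0.3889 g
% H2C2O4 = 0.3889 / 1.146 × 100 = 33.93 %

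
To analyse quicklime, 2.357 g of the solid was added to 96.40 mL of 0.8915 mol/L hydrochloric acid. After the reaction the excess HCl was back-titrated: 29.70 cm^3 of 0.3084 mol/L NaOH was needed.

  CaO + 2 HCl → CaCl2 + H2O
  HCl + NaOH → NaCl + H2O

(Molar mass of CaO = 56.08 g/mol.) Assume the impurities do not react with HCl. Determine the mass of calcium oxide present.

2.153 g

n(HCl) added = 0.09640 × 0.8915 = 0.08594 mol
n(NaOH) used in back-titration = 0.02970 × 0.3084 = 9.159 × 10^-3 mol
n(HCl) left over = 9.159 × 10^-3 mol (1:1 ratio)
n(HCl) consumed by analyte = 0.08594 − 9.159 × 10^-3 = 0.07678 mol
From the 1:2 ratio, n(CaO) = 1/2 × 0.07678 = 0.03839 mol
mass of CaO = 0.03839 × 56.08 = 2.153 g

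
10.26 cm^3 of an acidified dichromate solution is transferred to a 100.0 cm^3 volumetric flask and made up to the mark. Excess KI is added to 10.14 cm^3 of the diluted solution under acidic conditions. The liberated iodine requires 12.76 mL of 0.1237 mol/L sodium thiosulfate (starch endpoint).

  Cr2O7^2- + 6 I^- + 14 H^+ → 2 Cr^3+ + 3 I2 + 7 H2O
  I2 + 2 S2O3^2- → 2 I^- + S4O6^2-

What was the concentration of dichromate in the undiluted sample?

n(S2O3^2-) = 0.01276 × 0.1237 = 1.578 × 10^-3 mol
n(I2) = n(S2O3^2-)/2 = 7.892 × 10^-4 mol
From the 1:3 ratio, n(Cr2O7^2-) in the aliquot = 1/3 × 7.892 × 10^-4 = 2.631 × 10^-4 mol
[Cr2O7^2-]_dilute = 2.631 × 10^-4 / 0.01014 = 0.02594 mol/L
[Cr2O7^2-]_original = 0.02594 × 100.0/10.26 = 0.2529 mol/L

0.2529 mol/L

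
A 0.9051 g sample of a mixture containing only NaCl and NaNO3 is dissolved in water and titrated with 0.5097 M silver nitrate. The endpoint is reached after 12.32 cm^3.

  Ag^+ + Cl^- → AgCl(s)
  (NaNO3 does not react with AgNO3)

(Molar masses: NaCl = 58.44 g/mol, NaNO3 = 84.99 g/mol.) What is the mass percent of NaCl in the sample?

40.55 %

n(AgNO3) = 0.01232 × 0.5097 = 6.280 × 10^-3 mol
Let x = n(NaCl), y = n(NaNO3).
Titrant: 1x = 6.280 × 10^-3;  mass: 58.44x + 84.99y = 0.9051
Solving, x = 6.280 × 10^-3 mol, y = 6.332 × 10^-3 mol
mass of NaCl = 6.280 × 10^-3 × 58.44 = 0.3670 g
% NaCl = 0.3670 / 0.9051 × 100 = 40.55 %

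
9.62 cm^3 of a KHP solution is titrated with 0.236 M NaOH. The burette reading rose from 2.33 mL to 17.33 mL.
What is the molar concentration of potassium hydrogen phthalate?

KHC8H4O4 + NaOH → KNaC8H4O4 + H2O
n(NaOH) = 0.0150 L × 0.236 mol/L = 3.54 × 10^-3 mol
n(KHC8H4O4) = 3.54 × 10^-3 mol (1:1 mole ratio)
[KHC8H4O4] = 3.54 × 10^-3 mol / 0.00962 L = 0.368 mol/L

0.368 M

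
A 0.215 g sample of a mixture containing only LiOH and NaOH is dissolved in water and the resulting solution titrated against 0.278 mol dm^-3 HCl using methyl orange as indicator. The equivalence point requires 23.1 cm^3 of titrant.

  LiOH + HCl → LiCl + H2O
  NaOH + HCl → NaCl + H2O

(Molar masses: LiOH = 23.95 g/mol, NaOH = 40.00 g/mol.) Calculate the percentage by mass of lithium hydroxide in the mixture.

29.1 %

n(HCl) = 0.0231 × 0.278 = 6.42 × 10^-3 mol
Let x = n(LiOH), y = n(NaOH).
Titrant: 1x + 1y = 6.42 × 10^-3;  mass: 23.95x + 40.00y = 0.215
Solving, x = 2.61 × 10^-3 mol, y = 3.81 × 10^-3 mol
mass of LiOH = 2.61 × 10^-3 × 23.95 = 0.0625 g
% LiOH = 0.0625 / 0.215 × 100 = 29.1 %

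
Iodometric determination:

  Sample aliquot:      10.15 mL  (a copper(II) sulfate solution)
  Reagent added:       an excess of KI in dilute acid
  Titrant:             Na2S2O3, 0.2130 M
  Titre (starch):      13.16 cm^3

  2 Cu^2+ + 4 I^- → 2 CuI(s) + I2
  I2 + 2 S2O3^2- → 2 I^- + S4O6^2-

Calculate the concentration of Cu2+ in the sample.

n(S2O3^2-) = 0.01316 × 0.2130 = 2.803 × 10^-3 mol
n(I2) = n(S2O3^2-)/2 = 1.402 × 10^-3 mol
From the 2:1 ratio, n(Cu2+) in the aliquot = 2/1 × 1.402 × 10^-3 = 2.803 × 10^-3 mol
[Cu2+] = 2.803 × 10^-3 / 0.01015 = 0.2762 mol/L

0.2762 M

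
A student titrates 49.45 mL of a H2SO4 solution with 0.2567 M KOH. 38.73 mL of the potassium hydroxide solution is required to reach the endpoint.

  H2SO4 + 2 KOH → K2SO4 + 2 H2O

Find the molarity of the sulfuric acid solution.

n(KOH) = 0.03873 L × 0.2567 mol/L = 9.942 × 10^-3 mol
From the 1:2 mole ratio, n(H2SO4) = 1/2 × 9.942 × 10^-3 = 4.971 × 10^-3 mol
[H2SO4] = 4.971 × 10^-3 mol / 0.04945 L = 0.1005 mol/L

0.1005 M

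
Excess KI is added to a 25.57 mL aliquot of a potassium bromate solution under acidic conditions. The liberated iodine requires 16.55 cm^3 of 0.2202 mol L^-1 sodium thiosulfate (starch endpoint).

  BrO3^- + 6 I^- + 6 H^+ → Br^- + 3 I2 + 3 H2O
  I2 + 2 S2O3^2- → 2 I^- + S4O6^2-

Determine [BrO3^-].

0.02375 mol/L

n(S2O3^2-) = 0.01655 × 0.2202 = 3.644 × 10^-3 mol
n(I2) = n(S2O3^2-)/2 = 1.822 × 10^-3 mol
From the 1:3 ratio, n(BrO3^-) in the aliquot = 1/3 × 1.822 × 10^-3 = 6.074 × 10^-4 mol
[BrO3^-] = 6.074 × 10^-4 / 0.02557 = 0.02375 mol/L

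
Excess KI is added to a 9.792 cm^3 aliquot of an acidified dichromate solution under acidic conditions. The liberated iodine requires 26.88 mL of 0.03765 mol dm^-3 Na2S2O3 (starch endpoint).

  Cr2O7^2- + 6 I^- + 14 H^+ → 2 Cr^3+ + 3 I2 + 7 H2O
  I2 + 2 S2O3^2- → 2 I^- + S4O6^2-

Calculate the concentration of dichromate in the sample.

n(S2O3^2-) = 0.02688 × 0.03765 = 1.012 × 10^-3 mol
n(I2) = n(S2O3^2-)/2 = 5.060 × 10^-4 mol
From the 1:3 ratio, n(Cr2O7^2-) in the aliquot = 1/3 × 5.060 × 10^-4 = 1.687 × 10^-4 mol
[Cr2O7^2-] = 1.687 × 10^-4 / 0.009792 = 0.01723 mol/L

0.01723 mol/L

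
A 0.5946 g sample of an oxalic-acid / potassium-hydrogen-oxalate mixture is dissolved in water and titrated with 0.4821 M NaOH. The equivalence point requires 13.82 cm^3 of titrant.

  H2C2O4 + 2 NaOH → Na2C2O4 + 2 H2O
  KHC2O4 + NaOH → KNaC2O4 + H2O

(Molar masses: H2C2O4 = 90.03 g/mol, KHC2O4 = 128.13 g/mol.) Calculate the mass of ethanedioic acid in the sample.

n(NaOH) = 0.01382 × 0.4821 = 6.663 × 10^-3 mol
Let x = n(H2C2O4), y = n(KHC2O4).
Titrant: 2x + 1y = 6.663 × 10^-3;  mass: 90.03x + 128.13y = 0.5946
Solving, x = 1.559 × 10^-3 mol, y = 3.545 × 10^-3 mol
mass of H2C2O4 = 1.559 × 10^-3 × 90.03 = 0.1403 g

0.1403 g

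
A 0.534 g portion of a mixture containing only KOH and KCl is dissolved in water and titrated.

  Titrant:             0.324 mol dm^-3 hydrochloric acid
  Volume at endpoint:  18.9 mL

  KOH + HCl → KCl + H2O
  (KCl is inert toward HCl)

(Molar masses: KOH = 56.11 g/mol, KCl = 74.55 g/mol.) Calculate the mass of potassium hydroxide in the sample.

0.344 g

n(HCl) = 0.0189 × 0.324 = 6.12 × 10^-3 mol
Let x = n(KOH), y = n(KCl).
Titrant: 1x = 6.12 × 10^-3;  mass: 56.11x + 74.55y = 0.534
Solving, x = 6.12 × 10^-3 mol, y = 2.55 × 10^-3 mol
mass of KOH = 6.12 × 10^-3 × 56.11 = 0.344 g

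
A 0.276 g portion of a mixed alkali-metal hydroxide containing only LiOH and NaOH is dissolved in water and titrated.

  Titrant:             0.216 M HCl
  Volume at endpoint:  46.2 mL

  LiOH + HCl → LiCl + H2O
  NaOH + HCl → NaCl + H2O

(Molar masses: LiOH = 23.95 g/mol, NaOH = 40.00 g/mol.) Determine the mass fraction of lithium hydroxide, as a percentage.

66.6 %

n(HCl) = 0.0462 × 0.216 = 9.98 × 10^-3 mol
Let x = n(LiOH), y = n(NaOH).
Titrant: 1x + 1y = 9.98 × 10^-3;  mass: 23.95x + 40.00y = 0.276
Solving, x = 7.67 × 10^-3 mol, y = 2.31 × 10^-3 mol
mass of LiOH = 7.67 × 10^-3 × 23.95 = 0.184 g
% LiOH = 0.184 / 0.276 × 100 = 66.6 %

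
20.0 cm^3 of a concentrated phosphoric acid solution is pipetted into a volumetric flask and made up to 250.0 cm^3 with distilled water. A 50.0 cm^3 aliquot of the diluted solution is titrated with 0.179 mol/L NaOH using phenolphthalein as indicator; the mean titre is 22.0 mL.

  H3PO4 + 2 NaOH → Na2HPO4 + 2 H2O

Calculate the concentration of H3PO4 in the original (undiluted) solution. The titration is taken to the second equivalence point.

0.492 mol/L

n(NaOH) = 0.0220 × 0.179 = 3.94 × 10^-3 mol
From the 1:2 ratio, n(H3PO4) in the aliquot = 1/2 × 3.94 × 10^-3 = 1.97 × 10^-3 mol
[H3PO4]_dilute = 1.97 × 10^-3 / 0.0500 = 0.0394 mol/L
Dilution factor = 250.0 / 20.0 = 12.50
[H3PO4]_stock = 0.0394 × 12.50 = 0.492 mol/L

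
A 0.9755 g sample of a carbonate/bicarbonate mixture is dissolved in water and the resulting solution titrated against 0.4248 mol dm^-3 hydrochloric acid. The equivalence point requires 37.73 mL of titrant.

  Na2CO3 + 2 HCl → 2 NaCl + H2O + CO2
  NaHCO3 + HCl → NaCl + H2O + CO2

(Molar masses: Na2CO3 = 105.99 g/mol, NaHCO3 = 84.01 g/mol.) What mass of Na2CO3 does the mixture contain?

n(HCl) = 0.03773 × 0.4248 = 0.01603 mol
Let x = n(Na2CO3), y = n(NaHCO3).
Titrant: 2x + 1y = 0.01603;  mass: 105.99x + 84.01y = 0.9755
Solving, x = 5.981 × 10^-3 mol, y = 4.066 × 10^-3 mol
mass of Na2CO3 = 5.981 × 10^-3 × 105.99 = 0.6339 g

0.6339 g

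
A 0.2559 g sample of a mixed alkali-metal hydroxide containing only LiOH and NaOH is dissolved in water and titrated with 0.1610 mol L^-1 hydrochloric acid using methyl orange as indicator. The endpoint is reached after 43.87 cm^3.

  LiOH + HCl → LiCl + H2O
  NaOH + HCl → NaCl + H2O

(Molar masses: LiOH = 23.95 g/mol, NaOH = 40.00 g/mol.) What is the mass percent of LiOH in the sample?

15.52 %

n(HCl) = 0.04387 × 0.1610 = 7.063 × 10^-3 mol
Let x = n(LiOH), y = n(NaOH).
Titrant: 1x + 1y = 7.063 × 10^-3;  mass: 23.95x + 40.00y = 0.2559
Solving, x = 1.659 × 10^-3 mol, y = 5.404 × 10^-3 mol
mass of LiOH = 1.659 × 10^-3 × 23.95 = 0.03973 g
% LiOH = 0.03973 / 0.2559 × 100 = 15.52 %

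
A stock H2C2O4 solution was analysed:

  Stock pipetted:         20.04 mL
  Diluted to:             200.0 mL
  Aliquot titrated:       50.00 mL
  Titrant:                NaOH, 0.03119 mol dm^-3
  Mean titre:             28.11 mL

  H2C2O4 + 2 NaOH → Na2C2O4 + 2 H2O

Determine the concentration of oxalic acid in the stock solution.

0.08750 mol/L

n(NaOH) = 0.02811 × 0.03119 = 8.768 × 10^-4 mol
From the 1:2 ratio, n(H2C2O4) in the aliquot = 1/2 × 8.768 × 10^-4 = 4.384 × 10^-4 mol
[H2C2O4]_dilute = 4.384 × 10^-4 / 0.05000 = 0.008768 mol/L
Dilution factor = 200.0 / 20.04 = 9.980
[H2C2O4]_stock = 0.008768 × 9.980 = 0.08750 mol/L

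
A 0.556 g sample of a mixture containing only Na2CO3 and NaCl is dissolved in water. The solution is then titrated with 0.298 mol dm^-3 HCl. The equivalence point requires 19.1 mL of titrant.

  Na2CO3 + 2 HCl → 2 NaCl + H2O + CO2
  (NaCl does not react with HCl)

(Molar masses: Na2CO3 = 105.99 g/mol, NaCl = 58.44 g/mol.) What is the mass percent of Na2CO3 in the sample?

n(HCl) = 0.0191 × 0.298 = 5.69 × 10^-3 mol
Let x = n(Na2CO3), y = n(NaCl).
Titrant: 2x = 5.69 × 10^-3;  mass: 105.99x + 58.44y = 0.556
Solving, x = 2.85 × 10^-3 mol, y = 4.35 × 10^-3 mol
mass of Na2CO3 = 2.85 × 10^-3 × 105.99 = 0.302 g
% Na2CO3 = 0.302 / 0.556 × 100 = 54.3 %

54.3 %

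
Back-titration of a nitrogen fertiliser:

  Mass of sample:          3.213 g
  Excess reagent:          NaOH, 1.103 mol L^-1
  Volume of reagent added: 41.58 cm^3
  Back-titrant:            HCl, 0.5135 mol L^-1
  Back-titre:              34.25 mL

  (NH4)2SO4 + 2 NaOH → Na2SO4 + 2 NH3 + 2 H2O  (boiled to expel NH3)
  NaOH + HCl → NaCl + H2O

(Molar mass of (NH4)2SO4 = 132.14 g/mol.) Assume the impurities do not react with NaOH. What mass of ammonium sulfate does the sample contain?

1.868 g

n(NaOH) added = 0.04158 × 1.103 = 0.04586 mol
n(HCl) used in back-titration = 0.03425 × 0.5135 = 0.01759 mol
n(NaOH) left over = 0.01759 mol (1:1 ratio)
n(NaOH) consumed by analyte = 0.04586 − 0.01759 = 0.02828 mol
From the 1:2 ratio, n((NH4)2SO4) = 1/2 × 0.02828 = 0.01414 mol
mass of (NH4)2SO4 = 0.01414 × 132.14 = 1.868 g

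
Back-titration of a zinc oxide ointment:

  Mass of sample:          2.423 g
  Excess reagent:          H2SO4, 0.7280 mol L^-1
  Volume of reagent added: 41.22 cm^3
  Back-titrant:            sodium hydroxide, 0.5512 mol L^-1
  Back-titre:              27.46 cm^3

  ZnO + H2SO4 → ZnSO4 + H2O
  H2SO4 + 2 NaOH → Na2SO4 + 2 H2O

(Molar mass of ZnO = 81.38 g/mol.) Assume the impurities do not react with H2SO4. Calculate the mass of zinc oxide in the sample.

n(H2SO4) added = 0.04122 × 0.7280 = 0.03001 mol
n(NaOH) used in back-titration = 0.02746 × 0.5512 = 0.01514 mol
From the 1:2 ratio, n(H2SO4) left over = 1/2 × 0.01514 = 7.568 × 10^-3 mol
n(H2SO4) consumed by analyte = 0.03001 − 7.568 × 10^-3 = 0.02244 mol
n(ZnO) = 0.02244 mol (1:1 ratio)
mass of ZnO = 0.02244 × 81.38 = 1.826 g

1.826 g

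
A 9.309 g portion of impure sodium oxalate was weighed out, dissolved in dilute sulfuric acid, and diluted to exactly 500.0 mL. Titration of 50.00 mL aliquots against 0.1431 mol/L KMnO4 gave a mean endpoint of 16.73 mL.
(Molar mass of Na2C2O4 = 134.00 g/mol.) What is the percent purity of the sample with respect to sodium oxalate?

2 MnO4^- + 5 C2O4^2- + 16 H^+ → 2 Mn^2+ + 10 CO2 + 8 H2O
n(KMnO4) per titration = 0.01673 × 0.1431 = 2.394 × 10^-3 mol
From the 5:2 ratio, n(Na2C2O4) in each aliquot = 5/2 × 2.394 × 10^-3 = 5.985 × 10^-3 mol
n(Na2C2O4) in the whole flask = 5.985 × 10^-3 × 500.0/50.00 = 0.05985 mol
mass of Na2C2O4 = 0.05985 × 134.00 = 8.020 g
% Na2C2O4 = 8.020 / 9.309 × 100 = 86.15 %

86.15 %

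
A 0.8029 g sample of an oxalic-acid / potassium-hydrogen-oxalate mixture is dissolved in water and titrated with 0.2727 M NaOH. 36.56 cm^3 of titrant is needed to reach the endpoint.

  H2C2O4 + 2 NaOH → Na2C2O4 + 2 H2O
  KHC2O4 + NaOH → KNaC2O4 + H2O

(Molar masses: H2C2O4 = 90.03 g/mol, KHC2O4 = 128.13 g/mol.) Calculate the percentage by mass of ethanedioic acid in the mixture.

n(NaOH) = 0.03656 × 0.2727 = 9.970 × 10^-3 mol
Let x = n(H2C2O4), y = n(KHC2O4).
Titrant: 2x + 1y = 9.970 × 10^-3;  mass: 90.03x + 128.13y = 0.8029
Solving, x = 2.855 × 10^-3 mol, y = 4.260 × 10^-3 mol
mass of H2C2O4 = 2.855 × 10^-3 × 90.03 = 0.2570 g
% H2C2O4 = 0.2570 / 0.8029 × 100 = 32.01 %

32.01 %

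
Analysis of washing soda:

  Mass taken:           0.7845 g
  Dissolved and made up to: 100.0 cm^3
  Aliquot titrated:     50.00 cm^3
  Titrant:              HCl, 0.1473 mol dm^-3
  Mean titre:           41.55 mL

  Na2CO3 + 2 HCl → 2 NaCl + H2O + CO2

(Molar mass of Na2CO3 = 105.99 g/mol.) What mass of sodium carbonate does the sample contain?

0.6487 g

n(HCl) per titration = 0.04155 × 0.1473 = 6.120 × 10^-3 mol
From the 1:2 ratio, n(Na2CO3) in each aliquot = 1/2 × 6.120 × 10^-3 = 3.060 × 10^-3 mol
n(Na2CO3) in the whole flask = 3.060 × 10^-3 × 100.0/50.00 = 6.120 × 10^-3 mol
mass of Na2CO3 = 6.120 × 10^-3 × 105.99 = 0.6487 g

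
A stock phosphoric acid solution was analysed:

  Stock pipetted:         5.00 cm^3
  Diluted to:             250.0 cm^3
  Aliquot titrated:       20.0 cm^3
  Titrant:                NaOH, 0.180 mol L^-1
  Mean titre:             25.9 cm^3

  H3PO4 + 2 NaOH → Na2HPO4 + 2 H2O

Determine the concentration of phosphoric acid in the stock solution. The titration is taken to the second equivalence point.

5.83 mol/L

n(NaOH) = 0.0259 × 0.180 = 4.66 × 10^-3 mol
From the 1:2 ratio, n(H3PO4) in the aliquot = 1/2 × 4.66 × 10^-3 = 2.33 × 10^-3 mol
[H3PO4]_dilute = 2.33 × 10^-3 / 0.0200 = 0.117 mol/L
Dilution factor = 250.0 / 5.00 = 50.00
[H3PO4]_stock = 0.117 × 50.00 = 5.83 mol/L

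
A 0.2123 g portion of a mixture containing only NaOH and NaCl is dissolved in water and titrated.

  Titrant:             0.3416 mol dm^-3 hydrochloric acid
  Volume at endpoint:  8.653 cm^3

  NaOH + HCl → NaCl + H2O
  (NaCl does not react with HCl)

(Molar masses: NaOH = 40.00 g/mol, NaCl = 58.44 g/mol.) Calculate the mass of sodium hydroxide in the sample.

n(HCl) = 0.008653 × 0.3416 = 2.956 × 10^-3 mol
Let x = n(NaOH), y = n(NaCl).
Titrant: 1x = 2.956 × 10^-3;  mass: 40.00x + 58.44y = 0.2123
Solving, x = 2.956 × 10^-3 mol, y = 1.610 × 10^-3 mol
mass of NaOH = 2.956 × 10^-3 × 40.00 = 0.1182 g

0.1182 g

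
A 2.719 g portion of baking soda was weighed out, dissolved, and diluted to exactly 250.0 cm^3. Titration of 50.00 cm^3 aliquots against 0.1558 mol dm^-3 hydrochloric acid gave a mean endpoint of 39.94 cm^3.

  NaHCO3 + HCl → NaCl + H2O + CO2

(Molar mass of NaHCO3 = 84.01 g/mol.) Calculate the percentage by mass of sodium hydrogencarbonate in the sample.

n(HCl) per titration = 0.03994 × 0.1558 = 6.223 × 10^-3 mol
n(NaHCO3) in each aliquot = 6.223 × 10^-3 mol (1:1 ratio)
n(NaHCO3) in the whole flask = 6.223 × 10^-3 × 250.0/50.00 = 0.03111 mol
mass of NaHCO3 = 0.03111 × 84.01 = 2.614 g
% NaHCO3 = 2.614 / 2.719 × 100 = 96.13 %

96.13 %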